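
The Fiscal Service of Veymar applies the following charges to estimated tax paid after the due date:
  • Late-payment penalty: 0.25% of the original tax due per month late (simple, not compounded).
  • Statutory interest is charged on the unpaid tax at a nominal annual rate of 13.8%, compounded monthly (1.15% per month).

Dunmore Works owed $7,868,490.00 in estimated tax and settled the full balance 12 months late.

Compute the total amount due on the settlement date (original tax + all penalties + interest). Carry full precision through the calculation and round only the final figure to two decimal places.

$9,261,778.57

Late-payment penalty: 12 × 0.25% × $7,868,490.00 = $236,054.70
Interest: $7,868,490.00 × ((1 + 0.0115)^12 − 1) = $7,868,490.00 × 0.1470719… = $1,157,233.8652…
Total = $7,868,490.00 + $236,054.7000 + $1,157,233.8652… = $9,261,778.57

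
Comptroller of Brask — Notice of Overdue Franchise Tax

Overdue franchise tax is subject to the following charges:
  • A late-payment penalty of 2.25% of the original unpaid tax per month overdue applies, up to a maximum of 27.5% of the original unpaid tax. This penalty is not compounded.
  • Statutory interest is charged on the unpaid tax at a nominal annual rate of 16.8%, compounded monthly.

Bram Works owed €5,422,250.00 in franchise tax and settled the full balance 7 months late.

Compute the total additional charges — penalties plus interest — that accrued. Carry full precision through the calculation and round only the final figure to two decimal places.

Penalty: 7 × 2.25% × €5,422,250.00 = €854,004.38… (below the 27.5% cap of €1,491,118.75)
Interest (16.8%/yr ÷ 12 = 1.4%/month): €5,422,250.00 × ((1 + 0.014)^7 − 1) = €554,226.5860…
Penalties + interest = €854,004.3750 + €554,226.5860… = €1,408,230.96

€1,408,230.96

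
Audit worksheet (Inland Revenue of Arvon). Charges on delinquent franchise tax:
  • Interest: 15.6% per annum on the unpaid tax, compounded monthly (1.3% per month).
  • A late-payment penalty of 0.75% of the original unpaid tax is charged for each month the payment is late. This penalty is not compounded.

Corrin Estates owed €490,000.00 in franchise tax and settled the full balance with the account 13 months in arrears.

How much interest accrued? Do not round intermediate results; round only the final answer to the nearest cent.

Interest: €490,000.00 × ((1 + 0.013)^13 − 1) = €490,000.00 × 0.1828312… = €89,587.3122…

€89,587.31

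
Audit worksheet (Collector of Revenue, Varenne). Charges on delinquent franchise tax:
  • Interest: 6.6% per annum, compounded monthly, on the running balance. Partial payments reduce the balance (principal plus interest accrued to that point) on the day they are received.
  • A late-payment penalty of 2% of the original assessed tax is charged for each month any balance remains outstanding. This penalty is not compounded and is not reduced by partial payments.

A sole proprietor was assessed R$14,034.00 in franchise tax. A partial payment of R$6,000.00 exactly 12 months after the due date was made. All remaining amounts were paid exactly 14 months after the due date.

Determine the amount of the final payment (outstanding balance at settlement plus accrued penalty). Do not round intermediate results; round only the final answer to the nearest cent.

R$13,017.45

Monthly rate = 6.6% ÷ 12 = 0.55%
Balance at month 12: R$14,034.0000 × (1 + 0.0055)^12 = R$14,988.7830…
After R$6,000.00 payment: R$14,988.7830… − R$6,000.00 = R$8,988.7830…
Balance at month 14: R$8,988.7830… × (1 + 0.0055)^2 = R$9,087.9315…
Penalty: 14 × 2% × R$14,034.00 = R$3,929.52
Final settlement = outstanding balance + penalty = R$9,087.9315… + R$3,929.52 = R$13,017.45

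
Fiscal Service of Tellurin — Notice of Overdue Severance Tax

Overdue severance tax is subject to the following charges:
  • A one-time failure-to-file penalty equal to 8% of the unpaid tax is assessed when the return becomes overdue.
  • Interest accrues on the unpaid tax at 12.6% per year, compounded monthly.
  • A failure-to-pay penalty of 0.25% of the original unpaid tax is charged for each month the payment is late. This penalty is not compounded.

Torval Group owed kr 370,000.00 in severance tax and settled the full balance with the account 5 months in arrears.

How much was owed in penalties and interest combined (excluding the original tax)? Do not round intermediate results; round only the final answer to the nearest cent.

Failure-to-file penalty: 8% × kr 370,000.00 = kr 29,600.00
Failure-to-pay penalty: 5 × 0.25% × kr 370,000.00 = kr 4,625.00
Interest (12.6%/yr ÷ 12 = 1.05%/month): kr 370,000.00 × ((1 + 0.0105)^5 − 1) = kr 19,837.2307…
Penalties + interest = kr 34,225.0000 + kr 19,837.2307… = kr 54,062.23

kr 54,062.23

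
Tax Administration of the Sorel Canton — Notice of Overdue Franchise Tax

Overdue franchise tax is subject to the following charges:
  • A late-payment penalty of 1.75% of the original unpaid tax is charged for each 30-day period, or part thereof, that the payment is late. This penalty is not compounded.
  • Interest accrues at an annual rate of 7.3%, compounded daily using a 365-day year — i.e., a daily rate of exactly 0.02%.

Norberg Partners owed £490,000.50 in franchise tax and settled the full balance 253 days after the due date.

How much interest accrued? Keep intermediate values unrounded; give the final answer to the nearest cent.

Interest: £490,000.50 × ((1 + 0.0002)^253 − 1) = £490,000.50 × 0.05189673… = £25,429.4219…

£25,429.42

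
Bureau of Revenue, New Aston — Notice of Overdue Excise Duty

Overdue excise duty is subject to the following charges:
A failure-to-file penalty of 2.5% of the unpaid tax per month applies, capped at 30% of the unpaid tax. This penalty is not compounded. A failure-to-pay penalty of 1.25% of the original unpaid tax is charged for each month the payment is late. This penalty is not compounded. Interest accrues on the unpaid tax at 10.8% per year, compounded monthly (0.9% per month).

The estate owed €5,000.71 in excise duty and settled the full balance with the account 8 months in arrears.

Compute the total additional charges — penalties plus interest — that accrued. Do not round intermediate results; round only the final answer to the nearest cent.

Failure-to-file: 8 × 2.5% × €5,000.71 = €1,000.14… (under the 30% cap)
Failure-to-pay penalty: 8 × 1.25% × €5,000.71 = €500.07…
Interest: €5,000.71 × ((1 + 0.009)^8 − 1) = €5,000.71 × 0.0743093… = €371.5992…
Penalties + interest = €1,500.2130 + €371.5992… = €1,871.81

€1,871.81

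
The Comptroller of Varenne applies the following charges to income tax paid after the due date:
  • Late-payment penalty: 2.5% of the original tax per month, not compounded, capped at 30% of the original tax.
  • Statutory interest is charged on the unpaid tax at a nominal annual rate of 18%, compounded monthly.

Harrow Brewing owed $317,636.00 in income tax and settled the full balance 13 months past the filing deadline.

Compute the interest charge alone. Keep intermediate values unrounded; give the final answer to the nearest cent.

$67,831.94

Interest (18%/yr ÷ 12 = 1.5%/month): $317,636.00 × ((1 + 0.015)^13 − 1) = $67,831.9441…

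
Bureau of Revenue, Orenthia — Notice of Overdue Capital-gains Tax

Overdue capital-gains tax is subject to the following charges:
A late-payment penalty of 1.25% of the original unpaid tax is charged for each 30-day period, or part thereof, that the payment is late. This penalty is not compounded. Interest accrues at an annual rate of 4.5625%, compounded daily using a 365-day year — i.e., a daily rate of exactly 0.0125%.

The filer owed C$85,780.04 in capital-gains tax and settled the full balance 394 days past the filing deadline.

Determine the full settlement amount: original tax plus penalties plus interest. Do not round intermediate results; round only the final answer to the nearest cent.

C$105,121.70

Penalty periods: ⌈394/30⌉ = 14; penalty = 14 × 1.25% × C$85,780.04 = C$15,011.51…
Interest: C$85,780.04 × ((1 + 0.000125)^394 − 1) = C$85,780.04 × 0.05047971… = C$4,330.1511…
Total = C$85,780.04 + C$15,011.5070 + C$4,330.1511… = C$105,121.70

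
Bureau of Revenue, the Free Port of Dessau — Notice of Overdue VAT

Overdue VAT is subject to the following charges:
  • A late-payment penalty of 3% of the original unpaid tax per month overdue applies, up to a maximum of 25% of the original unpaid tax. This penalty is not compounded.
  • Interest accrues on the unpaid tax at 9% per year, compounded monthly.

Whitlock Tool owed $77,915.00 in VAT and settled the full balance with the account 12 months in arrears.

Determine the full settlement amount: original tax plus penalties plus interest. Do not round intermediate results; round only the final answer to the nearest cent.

Penalty (uncapped): 12 × 3% × $77,915.00 = $28,049.40; cap = 25% × $77,915.00 = $19,478.75 → penalty = $19,478.75
Interest (9%/yr ÷ 12 = 0.75%/month): $77,915.00 × ((1 + 0.0075)^12 − 1) = $7,308.9644…
Total = $77,915.00 + $19,478.7500 + $7,308.9644… = $104,702.71

$104,702.71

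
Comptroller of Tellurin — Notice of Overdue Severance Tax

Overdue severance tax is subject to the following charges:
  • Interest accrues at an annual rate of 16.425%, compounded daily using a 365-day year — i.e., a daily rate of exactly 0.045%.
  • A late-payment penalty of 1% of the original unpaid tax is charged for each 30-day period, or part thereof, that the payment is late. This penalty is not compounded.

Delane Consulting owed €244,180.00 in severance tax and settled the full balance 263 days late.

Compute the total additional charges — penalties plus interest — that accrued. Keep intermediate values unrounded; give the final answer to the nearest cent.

Penalty periods: ⌈263/30⌉ = 9; penalty = 9 × 1% × €244,180.00 = €21,976.20
Interest: €244,180.00 × ((1 + 0.00045)^263 − 1) = €244,180.00 × 0.12560805… = €30,670.9738…
Penalties + interest = €21,976.2000 + €30,670.9738… = €52,647.17

€52,647.17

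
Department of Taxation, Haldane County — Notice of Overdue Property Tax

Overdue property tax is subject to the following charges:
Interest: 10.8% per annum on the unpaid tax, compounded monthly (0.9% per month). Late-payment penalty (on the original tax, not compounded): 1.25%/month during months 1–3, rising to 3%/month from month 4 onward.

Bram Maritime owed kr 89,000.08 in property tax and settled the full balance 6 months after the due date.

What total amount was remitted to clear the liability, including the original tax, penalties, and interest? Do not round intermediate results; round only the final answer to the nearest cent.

kr 105,263.04

Penalty, months 1–3: 3 × 1.25% × kr 89,000.08 = kr 3,337.50…
Penalty, months 4–6: 3 × 3% × kr 89,000.08 = kr 8,010.01…
Interest: kr 89,000.08 × ((1 + 0.009)^6 − 1) = kr 89,000.08 × 0.0552297… = kr 4,915.4458…
Total = kr 89,000.08 + kr 11,347.5102 + kr 4,915.4458… = kr 105,263.04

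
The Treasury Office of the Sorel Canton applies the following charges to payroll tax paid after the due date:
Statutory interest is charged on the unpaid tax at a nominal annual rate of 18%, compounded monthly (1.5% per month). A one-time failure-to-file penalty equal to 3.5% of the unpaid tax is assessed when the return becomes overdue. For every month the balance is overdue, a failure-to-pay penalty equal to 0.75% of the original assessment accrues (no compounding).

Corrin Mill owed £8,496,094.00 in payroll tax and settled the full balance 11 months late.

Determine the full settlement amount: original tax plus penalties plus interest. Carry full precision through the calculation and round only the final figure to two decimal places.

Failure-to-file penalty: 3.5% × £8,496,094.00 = £297,363.29
Failure-to-pay penalty: 11 × 0.75% × £8,496,094.00 = £700,927.76…
Interest: £8,496,094.00 × ((1 + 0.015)^11 − 1) = £8,496,094.00 × 0.1779489… = £1,511,870.8994…
Total = £8,496,094.00 + £998,291.0450 + £1,511,870.8994… = £11,006,255.94

£11,006,255.94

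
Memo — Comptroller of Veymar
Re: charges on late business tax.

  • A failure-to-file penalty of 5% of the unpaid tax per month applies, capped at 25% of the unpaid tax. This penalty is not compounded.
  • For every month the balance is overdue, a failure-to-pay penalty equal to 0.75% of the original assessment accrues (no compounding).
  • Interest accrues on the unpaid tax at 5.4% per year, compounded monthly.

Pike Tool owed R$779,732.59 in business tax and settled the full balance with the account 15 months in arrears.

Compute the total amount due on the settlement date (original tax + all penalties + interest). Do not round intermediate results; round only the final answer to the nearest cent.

Failure-to-file: 15 × 5% × R$779,732.59 = R$584,799.44…, capped at 25% × R$779,732.59 = R$194,933.15…
Failure-to-pay penalty = 0.75% × R$779,732.59 × 15 mo = R$87,719.92…
Interest (5.4%/yr ÷ 12 = 0.45%/month): R$779,732.59 × ((1 + 0.0045)^15 − 1) = R$54,322.6262…
Total = R$779,732.59 + R$282,653.0639… + R$54,322.6262… = R$1,116,708.28

R$1,116,708.28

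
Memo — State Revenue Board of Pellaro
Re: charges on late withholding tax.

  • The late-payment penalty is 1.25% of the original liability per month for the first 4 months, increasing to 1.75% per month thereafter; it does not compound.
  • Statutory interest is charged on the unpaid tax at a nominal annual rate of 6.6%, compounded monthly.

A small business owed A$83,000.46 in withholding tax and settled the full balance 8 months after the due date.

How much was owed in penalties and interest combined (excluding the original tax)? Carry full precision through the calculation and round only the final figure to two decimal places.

A$13,683.16

Penalty, months 1–4: 4 × 1.25% × A$83,000.46 = A$4,150.02…
Penalty, months 5–8: 4 × 1.75% × A$83,000.46 = A$5,810.03…
Interest (6.6%/yr ÷ 12 = 0.55%/month): A$83,000.46 × ((1 + 0.0055)^8 − 1) = A$3,723.1003…
Penalties + interest = A$9,960.0552 + A$3,723.1003… = A$13,683.16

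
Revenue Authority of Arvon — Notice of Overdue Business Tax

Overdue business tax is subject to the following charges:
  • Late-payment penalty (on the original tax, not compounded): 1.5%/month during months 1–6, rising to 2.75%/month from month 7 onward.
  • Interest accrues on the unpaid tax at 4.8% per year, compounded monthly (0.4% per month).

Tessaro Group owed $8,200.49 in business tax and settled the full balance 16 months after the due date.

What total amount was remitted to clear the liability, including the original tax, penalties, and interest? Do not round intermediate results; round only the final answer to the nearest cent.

$11,734.54

Penalty, months 1–6: 6 × 1.5% × $8,200.49 = $738.04…
Penalty, months 7–16: 10 × 2.75% × $8,200.49 = $2,255.13…
Interest: $8,200.49 × ((1 + 0.004)^16 − 1) = $8,200.49 × 0.0659563… = $540.8741…
Total = $8,200.49 + $2,993.1789… + $540.8741… = $11,734.54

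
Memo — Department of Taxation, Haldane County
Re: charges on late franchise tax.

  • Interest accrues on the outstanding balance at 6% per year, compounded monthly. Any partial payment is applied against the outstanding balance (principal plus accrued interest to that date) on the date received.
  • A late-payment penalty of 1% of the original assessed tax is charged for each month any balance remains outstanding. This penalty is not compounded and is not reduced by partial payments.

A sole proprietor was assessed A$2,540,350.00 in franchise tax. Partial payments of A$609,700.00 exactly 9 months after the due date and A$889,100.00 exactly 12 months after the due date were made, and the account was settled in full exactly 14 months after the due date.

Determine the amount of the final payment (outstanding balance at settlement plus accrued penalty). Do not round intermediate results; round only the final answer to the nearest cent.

Monthly rate = 6% ÷ 12 = 0.5%
Balance at month 9: A$2,540,350.0000 × (1 + 0.005)^9 = A$2,656,978.9397…
After A$609,700.00 payment: A$2,656,978.9397… − A$609,700.00 = A$2,047,278.9397…
Balance at month 12: A$2,047,278.9397… × (1 + 0.005)^3 = A$2,078,141.9257…
After A$889,100.00 payment: A$2,078,141.9257… − A$889,100.00 = A$1,189,041.9257…
Balance at month 14: A$1,189,041.9257… × (1 + 0.005)^2 = A$1,200,962.0710…
Penalty: 14 × 1% × A$2,540,350.00 = A$355,649.00
Final settlement = outstanding balance + penalty = A$1,200,962.0710… + A$355,649.00 = A$1,556,611.07

A$1,556,611.07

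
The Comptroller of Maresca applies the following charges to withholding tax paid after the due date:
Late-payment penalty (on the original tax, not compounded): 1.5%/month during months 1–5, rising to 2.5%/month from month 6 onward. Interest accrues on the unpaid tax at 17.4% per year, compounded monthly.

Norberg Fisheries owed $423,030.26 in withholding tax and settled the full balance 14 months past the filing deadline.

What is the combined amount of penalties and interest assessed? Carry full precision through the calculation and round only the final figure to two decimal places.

$221,366.66

Penalty, months 1–5: 5 × 1.5% × $423,030.26 = $31,727.27…
Penalty, months 6–14: 9 × 2.5% × $423,030.26 = $95,181.81…
Interest (17.4%/yr ÷ 12 = 1.45%/month): $423,030.26 × ((1 + 0.0145)^14 − 1) = $94,457.5851…
Penalties + interest = $126,909.0780 + $94,457.5851… = $221,366.66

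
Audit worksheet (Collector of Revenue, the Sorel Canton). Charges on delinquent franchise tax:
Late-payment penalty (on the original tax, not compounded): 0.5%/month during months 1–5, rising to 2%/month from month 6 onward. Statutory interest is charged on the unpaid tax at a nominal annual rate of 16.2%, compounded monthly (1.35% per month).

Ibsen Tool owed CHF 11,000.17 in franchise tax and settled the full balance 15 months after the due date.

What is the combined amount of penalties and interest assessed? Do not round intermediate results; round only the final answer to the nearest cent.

Penalty, months 1–5: 5 × 0.5% × CHF 11,000.17 = CHF 275.00…
Penalty, months 6–15: 10 × 2% × CHF 11,000.17 = CHF 2,200.03…
Interest: CHF 11,000.17 × ((1 + 0.0135)^15 − 1) = CHF 11,000.17 × 0.2228024… = CHF 2,450.8647…
Penalties + interest = CHF 2,475.0383… + CHF 2,450.8647… = CHF 4,925.90

CHF 4,925.90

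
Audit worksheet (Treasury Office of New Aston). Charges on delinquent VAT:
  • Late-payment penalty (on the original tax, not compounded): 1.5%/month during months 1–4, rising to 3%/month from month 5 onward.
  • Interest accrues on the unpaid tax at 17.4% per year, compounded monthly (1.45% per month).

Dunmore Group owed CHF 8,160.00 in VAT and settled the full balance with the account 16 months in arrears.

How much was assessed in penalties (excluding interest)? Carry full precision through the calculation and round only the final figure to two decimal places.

CHF 3,427.20

Penalty, months 1–4: 4 × 1.5% × CHF 8,160.00 = CHF 489.60
Penalty, months 5–16: 12 × 3% × CHF 8,160.00 = CHF 2,937.60
Total penalty = CHF 489.60 + CHF 2,937.60 = CHF 3,427.20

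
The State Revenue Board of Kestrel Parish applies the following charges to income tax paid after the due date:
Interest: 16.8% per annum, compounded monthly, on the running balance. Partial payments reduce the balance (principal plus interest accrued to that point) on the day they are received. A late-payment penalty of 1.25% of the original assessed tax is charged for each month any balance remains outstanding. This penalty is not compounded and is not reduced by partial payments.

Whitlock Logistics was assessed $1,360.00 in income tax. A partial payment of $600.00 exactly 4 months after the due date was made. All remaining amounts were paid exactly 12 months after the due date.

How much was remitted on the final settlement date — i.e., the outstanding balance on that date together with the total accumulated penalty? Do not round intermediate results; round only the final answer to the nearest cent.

Monthly rate = 16.8% ÷ 12 = 1.4%
Balance at month 4: $1,360.0000 × (1 + 0.014)^4 = $1,437.7743…
After $600.00 payment: $1,437.7743… − $600.00 = $837.7743…
Balance at month 12: $837.7743… × (1 + 0.014)^8 = $936.3338…
Penalty: 12 × 1.25% × $1,360.00 = $204.00
Final settlement = outstanding balance + penalty = $936.3338… + $204.00 = $1,140.33

$1,140.33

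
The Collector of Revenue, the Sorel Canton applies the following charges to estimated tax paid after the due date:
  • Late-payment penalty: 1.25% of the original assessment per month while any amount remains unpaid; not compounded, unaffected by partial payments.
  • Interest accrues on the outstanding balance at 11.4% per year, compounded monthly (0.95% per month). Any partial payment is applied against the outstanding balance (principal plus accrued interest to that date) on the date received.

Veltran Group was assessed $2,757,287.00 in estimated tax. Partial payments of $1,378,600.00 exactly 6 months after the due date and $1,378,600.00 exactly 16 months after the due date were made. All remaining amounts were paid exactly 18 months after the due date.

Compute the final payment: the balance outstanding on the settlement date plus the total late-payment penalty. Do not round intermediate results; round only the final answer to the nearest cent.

Balance at month 6: $2,757,287.0000 × (1 + 0.0095)^6 = $2,918,232.6550…
After $1,378,600.00 payment: $2,918,232.6550… − $1,378,600.00 = $1,539,632.6550…
Balance at month 16: $1,539,632.6550… × (1 + 0.0095)^10 = $1,692,311.6592…
After $1,378,600.00 payment: $1,692,311.6592… − $1,378,600.00 = $313,711.6592…
Balance at month 18: $313,711.6592… × (1 + 0.0095)^2 = $319,700.4932…
Penalty: 18 × 1.25% × $2,757,287.00 = $620,389.58…
Final settlement = outstanding balance + penalty = $319,700.4932… + $620,389.58… = $940,090.07

$940,090.07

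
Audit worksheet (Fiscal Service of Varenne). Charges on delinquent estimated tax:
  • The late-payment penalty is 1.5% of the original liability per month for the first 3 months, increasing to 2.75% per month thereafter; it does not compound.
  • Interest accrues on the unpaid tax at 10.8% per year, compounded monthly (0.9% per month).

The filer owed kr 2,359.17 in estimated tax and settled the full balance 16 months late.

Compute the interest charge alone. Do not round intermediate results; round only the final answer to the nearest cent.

Interest: kr 2,359.17 × ((1 + 0.009)^16 − 1) = kr 2,359.17 × 0.1541404… = kr 363.6435…

kr 363.64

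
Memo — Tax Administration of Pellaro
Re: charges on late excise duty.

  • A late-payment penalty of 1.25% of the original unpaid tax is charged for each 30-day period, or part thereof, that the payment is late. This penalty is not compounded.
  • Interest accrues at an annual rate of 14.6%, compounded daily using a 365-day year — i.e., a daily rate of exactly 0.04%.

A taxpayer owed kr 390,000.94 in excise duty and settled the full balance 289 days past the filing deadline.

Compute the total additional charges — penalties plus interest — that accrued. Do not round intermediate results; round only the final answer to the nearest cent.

Penalty periods: ⌈289/30⌉ = 10; penalty = 10 × 1.25% × kr 390,000.94 = kr 48,750.12…
Interest: kr 390,000.94 × ((1 + 0.0004)^289 − 1) = kr 390,000.94 × 0.12252082… = kr 47,783.2340…
Penalties + interest = kr 48,750.1175 + kr 47,783.2340… = kr 96,533.35

kr 96,533.35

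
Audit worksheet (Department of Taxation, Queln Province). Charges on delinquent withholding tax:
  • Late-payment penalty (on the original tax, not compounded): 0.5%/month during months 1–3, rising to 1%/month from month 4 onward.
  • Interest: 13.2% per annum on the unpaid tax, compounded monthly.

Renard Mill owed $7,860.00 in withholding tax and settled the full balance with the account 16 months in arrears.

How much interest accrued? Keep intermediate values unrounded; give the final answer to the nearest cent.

Interest (13.2%/yr ÷ 12 = 1.1%/month): $7,860.00 × ((1 + 0.011)^16 − 1) = $1,503.5608…

$1,503.56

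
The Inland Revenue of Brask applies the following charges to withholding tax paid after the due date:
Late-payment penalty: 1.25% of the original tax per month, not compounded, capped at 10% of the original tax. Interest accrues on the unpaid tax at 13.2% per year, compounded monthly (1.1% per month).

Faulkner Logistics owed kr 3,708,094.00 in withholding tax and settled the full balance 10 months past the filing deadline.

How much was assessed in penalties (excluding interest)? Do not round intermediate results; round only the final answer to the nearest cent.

Penalty (uncapped): 10 × 1.25% × kr 3,708,094.00 = kr 463,511.75; cap = 10% × kr 3,708,094.00 = kr 370,809.40 → penalty = kr 370,809.40

kr 370,809.40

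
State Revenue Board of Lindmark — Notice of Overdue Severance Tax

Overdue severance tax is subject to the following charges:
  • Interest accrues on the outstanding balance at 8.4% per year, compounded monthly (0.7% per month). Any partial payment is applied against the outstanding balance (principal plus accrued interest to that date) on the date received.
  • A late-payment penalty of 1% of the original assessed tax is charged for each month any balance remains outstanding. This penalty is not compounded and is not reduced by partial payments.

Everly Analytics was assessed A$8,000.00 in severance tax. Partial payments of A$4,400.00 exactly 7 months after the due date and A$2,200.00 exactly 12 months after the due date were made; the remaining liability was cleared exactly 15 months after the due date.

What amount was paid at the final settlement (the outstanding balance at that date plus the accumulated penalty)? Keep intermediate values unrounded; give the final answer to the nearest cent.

Balance at month 7: A$8,000.0000 × (1 + 0.007)^7 = A$8,400.3287…
After A$4,400.00 payment: A$8,400.3287… − A$4,400.00 = A$4,000.3287…
Balance at month 12: A$4,000.3287… × (1 + 0.007)^5 = A$4,142.3142…
After A$2,200.00 payment: A$4,142.3142… − A$2,200.00 = A$1,942.3142…
Balance at month 15: A$1,942.3142… × (1 + 0.007)^3 = A$1,983.3889…
Penalty: 15 × 1% × A$8,000.00 = A$1,200.00
Final settlement = outstanding balance + penalty = A$1,983.3889… + A$1,200.00 = A$3,183.39

A$3,183.39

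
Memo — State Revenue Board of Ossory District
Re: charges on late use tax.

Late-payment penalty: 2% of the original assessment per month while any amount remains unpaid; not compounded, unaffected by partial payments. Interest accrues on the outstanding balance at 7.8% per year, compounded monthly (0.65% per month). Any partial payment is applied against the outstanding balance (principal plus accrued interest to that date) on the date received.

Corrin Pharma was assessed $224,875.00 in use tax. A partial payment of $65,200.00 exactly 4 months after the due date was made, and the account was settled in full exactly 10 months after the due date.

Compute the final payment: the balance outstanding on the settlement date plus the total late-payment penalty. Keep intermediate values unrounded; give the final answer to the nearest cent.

$217,117.43

Balance at month 4: $224,875.0000 × (1 + 0.0065)^4 = $230,779.0032…
After $65,200.00 payment: $230,779.0032… − $65,200.00 = $165,579.0032…
Balance at month 10: $165,579.0032… × (1 + 0.0065)^6 = $172,142.4339…
Penalty: 10 × 2% × $224,875.00 = $44,975.00
Final settlement = outstanding balance + penalty = $172,142.4339… + $44,975.00 = $217,117.43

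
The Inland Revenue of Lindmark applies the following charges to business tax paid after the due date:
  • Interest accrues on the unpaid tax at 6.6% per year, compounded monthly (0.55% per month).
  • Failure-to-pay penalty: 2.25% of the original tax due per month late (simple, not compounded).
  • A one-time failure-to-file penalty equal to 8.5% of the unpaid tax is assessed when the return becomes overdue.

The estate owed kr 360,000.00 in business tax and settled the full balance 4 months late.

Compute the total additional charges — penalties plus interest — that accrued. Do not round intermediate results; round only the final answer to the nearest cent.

Failure-to-file penalty: 8.5% × kr 360,000.00 = kr 30,600.00
Failure-to-pay penalty = 2.25% × kr 360,000.00 × 4 mo = kr 32,400.00
Interest: kr 360,000.00 × ((1 + 0.0055)^4 − 1) = kr 360,000.00 × 0.0221822… = kr 7,985.5799…
Penalties + interest = kr 63,000.0000 + kr 7,985.5799… = kr 70,985.58

kr 70,985.58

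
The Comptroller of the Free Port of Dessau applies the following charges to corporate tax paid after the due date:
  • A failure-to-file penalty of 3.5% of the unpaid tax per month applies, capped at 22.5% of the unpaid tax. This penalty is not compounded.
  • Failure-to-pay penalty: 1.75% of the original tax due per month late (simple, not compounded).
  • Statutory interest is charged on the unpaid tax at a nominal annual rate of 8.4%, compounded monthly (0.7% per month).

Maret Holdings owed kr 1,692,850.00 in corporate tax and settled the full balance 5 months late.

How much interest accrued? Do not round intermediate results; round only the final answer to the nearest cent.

Interest: kr 1,692,850.00 × ((1 + 0.007)^5 − 1) = kr 1,692,850.00 × 0.0354934… = kr 60,085.0733…

kr 60,085.07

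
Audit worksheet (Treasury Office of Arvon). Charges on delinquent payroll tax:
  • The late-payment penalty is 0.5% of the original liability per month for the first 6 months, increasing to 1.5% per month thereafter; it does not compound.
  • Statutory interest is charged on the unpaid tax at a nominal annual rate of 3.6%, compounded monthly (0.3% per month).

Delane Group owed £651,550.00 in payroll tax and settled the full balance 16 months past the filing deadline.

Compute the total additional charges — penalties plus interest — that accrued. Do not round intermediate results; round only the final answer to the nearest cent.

Penalty, months 1–6: 6 × 0.5% × £651,550.00 = £19,546.50
Penalty, months 7–16: 10 × 1.5% × £651,550.00 = £97,732.50
Interest: £651,550.00 × ((1 + 0.003)^16 − 1) = £651,550.00 × 0.0490953… = £31,988.0222…
Penalties + interest = £117,279.0000 + £31,988.0222… = £149,267.02

£149,267.02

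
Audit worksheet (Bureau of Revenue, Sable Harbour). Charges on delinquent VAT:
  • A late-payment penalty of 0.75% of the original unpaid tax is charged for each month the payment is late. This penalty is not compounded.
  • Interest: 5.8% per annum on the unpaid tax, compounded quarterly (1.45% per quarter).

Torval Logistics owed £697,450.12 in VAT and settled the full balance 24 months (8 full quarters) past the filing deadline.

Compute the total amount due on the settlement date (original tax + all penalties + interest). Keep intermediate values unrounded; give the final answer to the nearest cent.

£908,122.50

Late-payment penalty: 24 × 0.75% × £697,450.12 = £125,541.02…
Interest: £697,450.12 × ((1 + 0.0145)^8 − 1) = £697,450.12 × 0.1220609… = £85,131.3569…
Total = £697,450.12 + £125,541.0216 + £85,131.3569… = £908,122.50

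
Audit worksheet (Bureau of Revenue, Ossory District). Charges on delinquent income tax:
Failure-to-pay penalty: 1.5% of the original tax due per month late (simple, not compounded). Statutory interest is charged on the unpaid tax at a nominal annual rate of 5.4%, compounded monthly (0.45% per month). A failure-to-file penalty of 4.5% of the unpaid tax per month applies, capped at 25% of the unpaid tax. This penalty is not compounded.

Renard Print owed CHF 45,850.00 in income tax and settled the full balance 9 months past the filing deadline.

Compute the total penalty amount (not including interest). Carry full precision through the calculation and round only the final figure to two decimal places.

CHF 17,652.25

Failure-to-file: 9 × 4.5% × CHF 45,850.00 = CHF 18,569.25, capped at 25% × CHF 45,850.00 = CHF 11,462.50
Failure-to-pay penalty = 1.5% × CHF 45,850.00 × 9 mo = CHF 6,189.75
Total penalty = CHF 11,462.50 + CHF 6,189.75 = CHF 17,652.25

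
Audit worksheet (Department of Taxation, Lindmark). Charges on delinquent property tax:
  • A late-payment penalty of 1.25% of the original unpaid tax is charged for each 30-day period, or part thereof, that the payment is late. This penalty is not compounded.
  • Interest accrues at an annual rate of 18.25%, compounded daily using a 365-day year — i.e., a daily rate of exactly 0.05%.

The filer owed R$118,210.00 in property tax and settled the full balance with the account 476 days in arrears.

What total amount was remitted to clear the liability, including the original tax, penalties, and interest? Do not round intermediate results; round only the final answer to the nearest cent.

R$173,607.19

Penalty periods: ⌈476/30⌉ = 16; penalty = 16 × 1.25% × R$118,210.00 = R$23,642.00
Interest: R$118,210.00 × ((1 + 0.0005)^476 − 1) = R$118,210.00 × 0.26863373… = R$31,755.1935…
Total = R$118,210.00 + R$23,642.0000 + R$31,755.1935… = R$173,607.19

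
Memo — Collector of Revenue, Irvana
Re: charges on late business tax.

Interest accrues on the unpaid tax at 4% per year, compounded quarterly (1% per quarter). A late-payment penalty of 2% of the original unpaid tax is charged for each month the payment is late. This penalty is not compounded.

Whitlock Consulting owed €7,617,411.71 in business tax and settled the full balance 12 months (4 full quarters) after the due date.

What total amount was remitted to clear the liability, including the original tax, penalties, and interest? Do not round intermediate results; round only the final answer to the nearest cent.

Late-payment penalty: 12 × 2% × €7,617,411.71 = €1,828,178.81…
Interest: €7,617,411.71 × ((1 + 0.01)^4 − 1) = €7,617,411.71 × 0.0406040… = €309,297.4612…
Total = €7,617,411.71 + €1,828,178.8104 + €309,297.4612… = €9,754,887.98

€9,754,887.98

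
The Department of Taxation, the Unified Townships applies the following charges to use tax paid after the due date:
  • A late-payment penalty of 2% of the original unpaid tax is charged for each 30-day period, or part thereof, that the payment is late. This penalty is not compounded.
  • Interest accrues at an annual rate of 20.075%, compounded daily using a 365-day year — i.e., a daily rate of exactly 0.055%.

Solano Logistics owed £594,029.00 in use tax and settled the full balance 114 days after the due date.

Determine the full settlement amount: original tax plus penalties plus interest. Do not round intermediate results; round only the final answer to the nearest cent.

Penalty periods: ⌈114/30⌉ = 4; penalty = 4 × 2% × £594,029.00 = £47,522.32
Interest: £594,029.00 × ((1 + 0.00055)^114 − 1) = £594,029.00 × 0.06468903… = £38,427.1585…
Total = £594,029.00 + £47,522.3200 + £38,427.1585… = £679,978.48

£679,978.48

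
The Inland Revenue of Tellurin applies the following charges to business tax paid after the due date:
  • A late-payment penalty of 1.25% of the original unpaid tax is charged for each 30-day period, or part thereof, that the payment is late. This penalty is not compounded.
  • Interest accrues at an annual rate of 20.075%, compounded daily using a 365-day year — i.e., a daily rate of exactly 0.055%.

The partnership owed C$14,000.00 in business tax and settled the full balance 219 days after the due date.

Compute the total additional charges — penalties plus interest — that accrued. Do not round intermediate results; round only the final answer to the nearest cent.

C$3,191.54

Penalty periods: ⌈219/30⌉ = 8; penalty = 8 × 1.25% × C$14,000.00 = C$1,400.00
Interest: C$14,000.00 × ((1 + 0.00055)^219 − 1) = C$14,000.00 × 0.12796699… = C$1,791.5379…
Penalties + interest = C$1,400.0000 + C$1,791.5379… = C$3,191.54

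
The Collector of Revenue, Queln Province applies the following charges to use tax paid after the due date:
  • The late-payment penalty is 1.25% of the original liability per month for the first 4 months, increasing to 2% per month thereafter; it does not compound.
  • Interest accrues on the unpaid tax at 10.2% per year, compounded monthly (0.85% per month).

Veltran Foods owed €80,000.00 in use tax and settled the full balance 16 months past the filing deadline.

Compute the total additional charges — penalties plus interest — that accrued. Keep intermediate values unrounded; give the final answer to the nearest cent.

Penalty, months 1–4: 4 × 1.25% × €80,000.00 = €4,000.00
Penalty, months 5–16: 12 × 2% × €80,000.00 = €19,200.00
Interest: €80,000.00 × ((1 + 0.0085)^16 − 1) = €80,000.00 × 0.1450236… = €11,601.8886…
Penalties + interest = €23,200.0000 + €11,601.8886… = €34,801.89

€34,801.89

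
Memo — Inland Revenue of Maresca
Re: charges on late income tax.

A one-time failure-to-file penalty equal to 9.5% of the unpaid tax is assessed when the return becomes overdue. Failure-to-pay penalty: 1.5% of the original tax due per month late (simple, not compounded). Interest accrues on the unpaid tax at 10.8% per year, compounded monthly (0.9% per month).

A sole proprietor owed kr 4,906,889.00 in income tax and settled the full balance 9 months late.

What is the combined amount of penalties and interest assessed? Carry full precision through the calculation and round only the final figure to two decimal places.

Failure-to-file penalty: 9.5% × kr 4,906,889.00 = kr 466,154.46…
Failure-to-pay penalty: 9 × 1.5% × kr 4,906,889.00 = kr 662,430.02…
Interest: kr 4,906,889.00 × ((1 + 0.009)^9 − 1) = kr 4,906,889.00 × 0.0839781… = kr 412,071.0688…
Penalties + interest = kr 1,128,584.4700 + kr 412,071.0688… = kr 1,540,655.54

kr 1,540,655.54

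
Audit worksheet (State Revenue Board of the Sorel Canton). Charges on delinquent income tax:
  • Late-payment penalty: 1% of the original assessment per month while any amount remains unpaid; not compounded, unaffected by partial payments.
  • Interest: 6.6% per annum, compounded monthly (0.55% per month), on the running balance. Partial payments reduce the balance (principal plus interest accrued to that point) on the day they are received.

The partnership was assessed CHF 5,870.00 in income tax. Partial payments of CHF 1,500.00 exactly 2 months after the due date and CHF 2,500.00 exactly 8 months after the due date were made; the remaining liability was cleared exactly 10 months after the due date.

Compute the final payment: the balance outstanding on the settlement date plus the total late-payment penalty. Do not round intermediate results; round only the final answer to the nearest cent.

Balance at month 2: CHF 5,870.0000 × (1 + 0.0055)^2 = CHF 5,934.7476…
After CHF 1,500.00 payment: CHF 5,934.7476… − CHF 1,500.00 = CHF 4,434.7476…
Balance at month 8: CHF 4,434.7476… × (1 + 0.0055)^6 = CHF 4,583.1213…
After CHF 2,500.00 payment: CHF 4,583.1213… − CHF 2,500.00 = CHF 2,083.1213…
Balance at month 10: CHF 2,083.1213… × (1 + 0.0055)^2 = CHF 2,106.0987…
Penalty: 10 × 1% × CHF 5,870.00 = CHF 587.00
Final settlement = outstanding balance + penalty = CHF 2,106.0987… + CHF 587.00 = CHF 2,693.10

CHF 2,693.10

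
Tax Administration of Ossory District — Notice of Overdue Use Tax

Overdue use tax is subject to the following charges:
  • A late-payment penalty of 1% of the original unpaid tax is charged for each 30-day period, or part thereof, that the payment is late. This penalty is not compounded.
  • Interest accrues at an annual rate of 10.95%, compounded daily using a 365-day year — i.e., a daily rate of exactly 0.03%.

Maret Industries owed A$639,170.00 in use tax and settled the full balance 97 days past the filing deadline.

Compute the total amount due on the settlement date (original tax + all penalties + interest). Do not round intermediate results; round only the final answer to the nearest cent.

A$683,607.05

Penalty periods: ⌈97/30⌉ = 4; penalty = 4 × 1% × A$639,170.00 = A$25,566.80
Interest: A$639,170.00 × ((1 + 0.0003)^97 − 1) = A$639,170.00 × 0.02952305… = A$18,870.2473…
Total = A$639,170.00 + A$25,566.8000 + A$18,870.2473… = A$683,607.05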